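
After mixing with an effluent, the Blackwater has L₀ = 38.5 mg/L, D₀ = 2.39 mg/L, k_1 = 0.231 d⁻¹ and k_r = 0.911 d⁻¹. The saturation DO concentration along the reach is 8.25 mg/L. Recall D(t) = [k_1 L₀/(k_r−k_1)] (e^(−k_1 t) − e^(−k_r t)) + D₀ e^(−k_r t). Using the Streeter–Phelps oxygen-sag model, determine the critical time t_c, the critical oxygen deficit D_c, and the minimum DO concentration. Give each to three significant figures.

With k_r/k_1 = 3.944 and 1 − D₀(k_r−k_1)/(k_1 L₀) = 0.8173,
t_c = ln(3.944 × 0.8173) / (0.911 − 0.231) = ln(3.223) / 0.6800 = 1.170/0.6800 = 1.721 d.
D_c = (k_1/k_r) L₀ e^(−k_1 t_c) = (0.231/0.911) × 38.5 × e^(−0.231×1.721) = 0.2536 × 38.5 × 0.6720 = 6.560 mg/L.
Minimum DO = C_s − D_c = 8.25 − 6.560 = 1.690 mg/L.

t_c ≈ 1.72 d; D_c ≈ 6.56 mg/L; min DO ≈ 1.69 mg/L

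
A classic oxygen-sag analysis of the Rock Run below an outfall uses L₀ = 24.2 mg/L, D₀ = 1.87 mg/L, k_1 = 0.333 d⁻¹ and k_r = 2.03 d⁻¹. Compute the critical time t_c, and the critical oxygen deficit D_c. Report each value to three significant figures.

t_c ≈ 0.770 d; D_c ≈ 3.07 mg/L

t_c = [1/(k_r−k_1)] ln[(k_r/k_1)(1 − D₀(k_r−k_1)/(k_1 L₀))]
= [1/(2.03−0.333)] ln[(2.03/0.333)(1 − 1.87×1.697/(0.333×24.2))]
= (1/1.697) ln[6.096 × 0.6062] = 0.5893 × ln(3.696) = 0.5893 × 1.307 = 0.7703 d.
L(t_c) = L₀ e^(−k_1 t_c) = 24.2 × 0.7738 = 18.72 mg/L, and at the critical point k_r D_c = k_1 L, so D_c = (0.333/2.03) × 18.72 = 3.072 mg/L.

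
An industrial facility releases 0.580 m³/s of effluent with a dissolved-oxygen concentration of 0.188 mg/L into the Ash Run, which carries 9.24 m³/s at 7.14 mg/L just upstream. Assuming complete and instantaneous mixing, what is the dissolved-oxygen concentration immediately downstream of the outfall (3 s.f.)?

Flow-weighted mixing: C = (Q_r C_r + Q_w C_w)/(Q_r + Q_w)
= (9.24×7.14 + 0.580×0.188)/(9.24 + 0.580) = 66.08/9.820 = 6.729 mg/L.

6.73 mg/L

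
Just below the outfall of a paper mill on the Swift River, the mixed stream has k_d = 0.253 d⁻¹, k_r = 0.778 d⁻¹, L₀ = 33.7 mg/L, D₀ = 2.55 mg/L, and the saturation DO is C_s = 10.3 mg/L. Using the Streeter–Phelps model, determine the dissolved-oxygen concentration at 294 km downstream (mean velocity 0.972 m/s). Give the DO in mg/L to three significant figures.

Travel time t = x/v = 294 km / (0.972 m/s) = 294000 m / 0.972 m/s = 302500 s = 3.501 d.
k_d L₀/(k_r−k_d) = 0.253×33.7/(0.778−0.253) = 8.526/0.5250 = 16.24 mg/L.
e^(−k_d t) = e^(−0.253×3.501) = 0.4124; e^(−k_r t) = e^(−0.778×3.501) = 0.06564.
D = 16.24 × (0.4124 − 0.06564) + 2.55 × 0.06564 = 5.632 + 0.1674 = 5.799 mg/L.
DO = C_s − D = 10.3 − 5.799 = 4.501 mg/L.

DO ≈ 4.50 mg/L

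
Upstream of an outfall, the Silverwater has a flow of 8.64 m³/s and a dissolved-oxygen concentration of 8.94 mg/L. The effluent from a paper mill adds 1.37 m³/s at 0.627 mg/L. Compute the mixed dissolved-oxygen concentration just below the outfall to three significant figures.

Flow-weighted mixing: C = (Q_r C_r + Q_w C_w)/(Q_r + Q_w)
= (8.64×8.94 + 1.37×0.627)/(8.64 + 1.37) = 78.10/10.01 = 7.802 mg/L.

7.80 mg/L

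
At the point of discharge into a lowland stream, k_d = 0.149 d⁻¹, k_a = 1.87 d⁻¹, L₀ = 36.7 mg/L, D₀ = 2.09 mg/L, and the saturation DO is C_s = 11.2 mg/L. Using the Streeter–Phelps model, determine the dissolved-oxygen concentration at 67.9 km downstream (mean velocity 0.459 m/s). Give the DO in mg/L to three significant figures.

Travel time t = x/v = 67.9 km / (0.459 m/s) = 67900 m / 0.459 m/s = 147900 s = 1.712 d.
k_d L₀/(k_a−k_d) = 0.149×36.7/(1.87−0.149) = 5.468/1.721 = 3.177 mg/L.
e^(−k_d t) = e^(−0.149×1.712) = 0.7748; e^(−k_a t) = e^(−1.87×1.712) = 0.04069.
D = 3.177 × (0.7748 − 0.04069) + 2.09 × 0.04069 = 2.333 + 0.08505 = 2.418 mg/L.
DO = C_s − D = 11.2 − 2.418 = 8.782 mg/L.

DO ≈ 8.78 mg/L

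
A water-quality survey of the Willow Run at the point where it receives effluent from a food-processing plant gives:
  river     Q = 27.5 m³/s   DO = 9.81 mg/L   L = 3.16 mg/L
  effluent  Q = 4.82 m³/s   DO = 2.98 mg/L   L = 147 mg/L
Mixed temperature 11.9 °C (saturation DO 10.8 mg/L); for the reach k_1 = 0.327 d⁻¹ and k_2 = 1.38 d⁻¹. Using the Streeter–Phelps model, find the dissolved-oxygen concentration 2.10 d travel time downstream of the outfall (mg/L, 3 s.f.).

DO ≈ 7.26 mg/L

Mixed DO = (27.5×9.81 + 4.82×2.98)/(27.5+4.82) = 284.1/32.32 = 8.791 mg/L.
Mixed L₀ = (27.5×3.16 + 4.82×147)/(32.32) = 795.4/32.32 = 24.61 mg/L.
Initial deficit D₀ = C_s − DO₀ = 10.8 − 8.791 = 2.009 mg/L.
D(2.10) = [0.327×24.61/(1.38−0.327)](e^(−0.327×2.10) − e^(−1.38×2.10)) + 2.009 e^(−1.38×2.10)
= 7.643 × (0.5032 − 0.05513) + 2.009 × 0.05513 = 3.536 mg/L.
DO = 10.8 − 3.536 = 7.264 mg/L.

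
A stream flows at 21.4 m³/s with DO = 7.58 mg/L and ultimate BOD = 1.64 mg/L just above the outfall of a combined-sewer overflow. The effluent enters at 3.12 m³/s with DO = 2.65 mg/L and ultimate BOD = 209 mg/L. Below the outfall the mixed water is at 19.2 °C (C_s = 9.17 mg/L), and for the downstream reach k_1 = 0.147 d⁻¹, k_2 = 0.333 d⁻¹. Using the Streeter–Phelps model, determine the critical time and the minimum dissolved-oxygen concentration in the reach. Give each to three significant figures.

t_c ≈ 3.83 d; minimum DO ≈ 2.12 mg/L

Mixed DO = (21.4×7.58 + 3.12×2.65)/(21.4+3.12) = 170.5/24.52 = 6.953 mg/L.
Mixed L₀ = (21.4×1.64 + 3.12×209)/(24.52) = 687.2/24.52 = 28.03 mg/L.
Initial deficit D₀ = C_s − DO₀ = 9.17 − 6.953 = 2.217 mg/L.
t_c = (1/0.1860) ln[(0.333/0.147)(1 − 2.217×0.1860/(0.147×28.03))] = 5.376 × ln(2.039) = 3.829 d.
D_c = (0.147/0.333) × 28.03 × e^(−0.147×3.829) = 0.4414 × 28.03 × 0.5696 = 7.046 mg/L.
Minimum DO = 9.17 − 7.046 = 2.124 mg/L.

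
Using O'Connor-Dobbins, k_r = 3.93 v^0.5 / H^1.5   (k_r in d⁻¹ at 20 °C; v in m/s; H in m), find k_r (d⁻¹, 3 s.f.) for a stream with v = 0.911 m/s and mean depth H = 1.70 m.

k_r ≈ 1.69 d⁻¹

k_r = 3.93 × 0.911^0.5 / 1.70^1.5 = 3.93 × 0.9545 / 2.217 = 1.692 d⁻¹.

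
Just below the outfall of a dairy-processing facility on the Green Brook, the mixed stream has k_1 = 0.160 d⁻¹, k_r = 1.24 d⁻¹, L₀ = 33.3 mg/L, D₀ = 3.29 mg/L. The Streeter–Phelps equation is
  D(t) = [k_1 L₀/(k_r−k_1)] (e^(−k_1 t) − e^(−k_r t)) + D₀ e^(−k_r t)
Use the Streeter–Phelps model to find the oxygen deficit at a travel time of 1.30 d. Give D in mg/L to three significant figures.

D ≈ 3.68 mg/L

k_1 L₀/(k_r−k_1) = 0.160×33.3/(1.24−0.160) = 5.328/1.080 = 4.933 mg/L.
e^(−k_1 t) = e^(−0.160×1.300) = 0.8122; e^(−k_r t) = e^(−1.24×1.300) = 0.1995.
D = 4.933 × (0.8122 − 0.1995) + 3.29 × 0.1995 = 3.023 + 0.6563 = 3.679 mg/L.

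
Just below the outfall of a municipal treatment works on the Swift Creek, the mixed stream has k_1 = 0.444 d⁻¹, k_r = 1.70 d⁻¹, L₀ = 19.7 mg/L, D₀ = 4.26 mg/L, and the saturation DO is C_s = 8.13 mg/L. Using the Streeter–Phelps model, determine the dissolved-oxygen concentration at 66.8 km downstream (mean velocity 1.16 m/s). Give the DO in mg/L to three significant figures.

Travel time t = x/v = 66.8 km / (1.16 m/s) = 66800 m / 1.16 m/s = 57590 s = 0.6665 d.
k_1 L₀/(k_r−k_1) = 0.444×19.7/(1.70−0.444) = 8.747/1.256 = 6.964 mg/L.
e^(−k_1 t) = e^(−0.444×0.6665) = 0.7438; e^(−k_r t) = e^(−1.70×0.6665) = 0.3220.
D = 6.964 × (0.7438 − 0.3220) + 4.26 × 0.3220 = 2.937 + 1.372 = 4.309 mg/L.
DO = C_s − D = 8.13 − 4.309 = 3.821 mg/L.

DO ≈ 3.82 mg/L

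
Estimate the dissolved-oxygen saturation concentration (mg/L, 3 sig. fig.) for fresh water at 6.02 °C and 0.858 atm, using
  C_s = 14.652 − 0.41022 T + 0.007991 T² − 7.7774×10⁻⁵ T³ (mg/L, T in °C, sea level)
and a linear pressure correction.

C_s ≈ 10.7 mg/L

At sea level: C_s = 14.652 − 0.41022×6.02 + 0.007991×6.02² − 7.7774×10⁻⁵×6.02³ = 12.46 mg/L.
Pressure correction: C_s' = 12.46 × 0.858 = 10.69 mg/L.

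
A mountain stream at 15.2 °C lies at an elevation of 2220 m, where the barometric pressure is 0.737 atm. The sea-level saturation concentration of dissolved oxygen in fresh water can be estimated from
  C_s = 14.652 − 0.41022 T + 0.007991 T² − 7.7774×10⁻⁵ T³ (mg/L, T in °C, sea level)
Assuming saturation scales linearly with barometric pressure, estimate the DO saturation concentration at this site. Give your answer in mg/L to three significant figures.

C_s ≈ 7.36 mg/L

At sea level: C_s = 14.652 − 0.41022×15.2 + 0.007991×15.2² − 7.7774×10⁻⁵×15.2³ = 9.990 mg/L.
Pressure correction: C_s' = 9.990 × 0.737 = 7.362 mg/L.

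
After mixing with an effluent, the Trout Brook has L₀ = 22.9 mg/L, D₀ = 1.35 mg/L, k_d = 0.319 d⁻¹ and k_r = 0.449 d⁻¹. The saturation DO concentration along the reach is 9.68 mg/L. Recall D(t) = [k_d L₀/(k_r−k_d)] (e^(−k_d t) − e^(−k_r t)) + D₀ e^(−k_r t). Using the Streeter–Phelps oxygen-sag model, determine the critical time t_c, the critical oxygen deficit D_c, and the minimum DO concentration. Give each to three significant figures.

t_c ≈ 2.44 d; D_c ≈ 7.46 mg/L; min DO ≈ 2.22 mg/L

With k_r/k_d = 1.408 and 1 − D₀(k_r−k_d)/(k_d L₀) = 0.9760,
t_c = ln(1.408 × 0.9760) / (0.449 − 0.319) = ln(1.374) / 0.1300 = 0.3175/0.1300 = 2.442 d.
D_c = (k_d/k_r) L₀ e^(−k_d t_c) = (0.319/0.449) × 22.9 × e^(−0.319×2.442) = 0.7105 × 22.9 × 0.4588 = 7.465 mg/L.
Minimum DO = C_s − D_c = 9.68 − 7.465 = 2.215 mg/L.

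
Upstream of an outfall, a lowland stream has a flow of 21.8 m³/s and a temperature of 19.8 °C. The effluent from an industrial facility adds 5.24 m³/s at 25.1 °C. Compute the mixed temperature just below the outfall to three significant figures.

20.8 °C

Flow-weighted mixing: C = (Q_r C_r + Q_w C_w)/(Q_r + Q_w)
= (21.8×19.8 + 5.24×25.1)/(21.8 + 5.24) = 563.2/27.04 = 20.83 °C.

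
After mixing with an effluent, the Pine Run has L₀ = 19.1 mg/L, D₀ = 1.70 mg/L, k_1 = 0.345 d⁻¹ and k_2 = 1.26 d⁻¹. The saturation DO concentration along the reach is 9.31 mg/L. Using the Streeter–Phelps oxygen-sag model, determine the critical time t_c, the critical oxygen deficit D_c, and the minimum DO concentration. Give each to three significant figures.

t_c = [1/(k_2−k_1)] ln[(k_2/k_1)(1 − D₀(k_2−k_1)/(k_1 L₀))]
= [1/(1.26−0.345)] ln[(1.26/0.345)(1 − 1.70×0.9150/(0.345×19.1))]
= (1/0.9150) ln[3.652 × 0.7639] = 1.093 × ln(2.790) = 1.093 × 1.026 = 1.121 d.
L(t_c) = L₀ e^(−k_1 t_c) = 19.1 × 0.6792 = 12.97 mg/L, and at the critical point k_2 D_c = k_1 L, so D_c = (0.345/1.26) × 12.97 = 3.552 mg/L.
Minimum DO = C_s − D_c = 9.31 − 3.552 = 5.758 mg/L.

t_c ≈ 1.12 d; D_c ≈ 3.55 mg/L; min DO ≈ 5.76 mg/L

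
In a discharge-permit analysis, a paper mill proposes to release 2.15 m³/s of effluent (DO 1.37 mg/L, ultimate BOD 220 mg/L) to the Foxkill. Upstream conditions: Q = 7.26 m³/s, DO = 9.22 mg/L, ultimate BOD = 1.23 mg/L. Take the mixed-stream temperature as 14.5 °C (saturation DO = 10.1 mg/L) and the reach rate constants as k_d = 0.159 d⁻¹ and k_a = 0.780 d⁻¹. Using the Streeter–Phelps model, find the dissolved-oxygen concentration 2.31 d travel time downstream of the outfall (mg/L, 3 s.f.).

DO ≈ 2.74 mg/L

Mixed DO = (7.26×9.22 + 2.15×1.37)/(7.26+2.15) = 69.88/9.410 = 7.426 mg/L.
Mixed L₀ = (7.26×1.23 + 2.15×220)/(9.410) = 481.9/9.410 = 51.21 mg/L.
Initial deficit D₀ = C_s − DO₀ = 10.1 − 7.426 = 2.674 mg/L.
D(2.31) = [0.159×51.21/(0.780−0.159)](e^(−0.159×2.31) − e^(−0.780×2.31)) + 2.674 e^(−0.780×2.31)
= 13.11 × (0.6926 − 0.1650) + 2.674 × 0.1650 = 7.360 mg/L.
DO = 10.1 − 7.360 = 2.740 mg/L.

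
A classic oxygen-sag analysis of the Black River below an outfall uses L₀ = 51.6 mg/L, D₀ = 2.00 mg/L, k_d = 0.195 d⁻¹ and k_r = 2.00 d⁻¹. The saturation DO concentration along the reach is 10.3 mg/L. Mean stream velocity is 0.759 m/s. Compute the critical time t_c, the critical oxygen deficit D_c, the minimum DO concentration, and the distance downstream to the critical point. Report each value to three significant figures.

t_c ≈ 1.04 d; D_c ≈ 4.10 mg/L; min DO ≈ 6.20 mg/L; x_c ≈ 68.4 km

t_c = [1/(k_r−k_d)] ln[(k_r/k_d)(1 − D₀(k_r−k_d)/(k_d L₀))]
= [1/(2.00−0.195)] ln[(2.00/0.195)(1 − 2.00×1.805/(0.195×51.6))]
= (1/1.805) ln[10.26 × 0.6412] = 0.5540 × ln(6.577) = 0.5540 × 1.884 = 1.044 d.
D_c = (k_d/k_r) L₀ e^(−k_d t_c) = (0.195/2.00) × 51.6 × e^(−0.195×1.044) = 0.09750 × 51.6 × 0.8159 = 4.105 mg/L.
Minimum DO = C_s − D_c = 10.3 − 4.105 = 6.195 mg/L.
x_c = v t_c = 0.759 m/s × 1.044 d × 86400 s/d = 68430 m ≈ 68.4 km.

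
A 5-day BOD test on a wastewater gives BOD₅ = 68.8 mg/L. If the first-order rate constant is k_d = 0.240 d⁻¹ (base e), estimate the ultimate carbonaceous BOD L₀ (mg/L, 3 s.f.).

BOD₅ = L₀(1 − e^(−5k_d)) ⇒ L₀ = BOD₅ / (1 − e^(−5×0.240))
= 68.8 / (1 − 0.3012) = 68.8 / 0.6988 = 98.45 mg/L.

L₀ ≈ 98.5 mg/L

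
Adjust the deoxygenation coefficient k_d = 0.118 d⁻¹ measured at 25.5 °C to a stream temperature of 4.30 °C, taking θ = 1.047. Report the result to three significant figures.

k_d(T₂) = k_d(T₁) · θ^(T₂−T₁) = 0.118 × 1.047^(4.30−25.5)
= 0.118 × 1.047^-21.2 = 0.118 × 0.3777 = 0.04457 d⁻¹.

k_d ≈ 0.0446 d⁻¹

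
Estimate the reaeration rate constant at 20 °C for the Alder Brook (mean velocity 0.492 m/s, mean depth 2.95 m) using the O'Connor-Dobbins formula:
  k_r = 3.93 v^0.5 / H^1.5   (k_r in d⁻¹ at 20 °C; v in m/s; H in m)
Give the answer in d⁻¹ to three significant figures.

k_r = 3.93 × 0.492^0.5 / 2.95^1.5 = 3.93 × 0.7014 / 5.067 = 0.5441 d⁻¹.

k_r ≈ 0.544 d⁻¹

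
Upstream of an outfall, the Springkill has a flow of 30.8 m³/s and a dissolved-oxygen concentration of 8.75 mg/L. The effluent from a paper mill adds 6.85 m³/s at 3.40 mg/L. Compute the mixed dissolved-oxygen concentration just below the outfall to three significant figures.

Flow-weighted mixing: C = (Q_r C_r + Q_w C_w)/(Q_r + Q_w)
= (30.8×8.75 + 6.85×3.40)/(30.8 + 6.85) = 292.8/37.65 = 7.777 mg/L.

7.78 mg/L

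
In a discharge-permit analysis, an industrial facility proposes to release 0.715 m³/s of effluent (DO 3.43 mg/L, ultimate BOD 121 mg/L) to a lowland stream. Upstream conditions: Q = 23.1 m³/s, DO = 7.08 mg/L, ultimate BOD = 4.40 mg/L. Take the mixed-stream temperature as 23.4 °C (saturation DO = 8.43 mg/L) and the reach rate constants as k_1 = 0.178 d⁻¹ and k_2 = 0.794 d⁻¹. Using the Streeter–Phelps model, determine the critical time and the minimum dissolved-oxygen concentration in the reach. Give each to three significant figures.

Mixed DO = (23.1×7.08 + 0.715×3.43)/(23.1+0.715) = 166.0/23.82 = 6.970 mg/L.
Mixed L₀ = (23.1×4.40 + 0.715×121)/(23.82) = 188.2/23.82 = 7.901 mg/L.
Initial deficit D₀ = C_s − DO₀ = 8.43 − 6.970 = 1.460 mg/L.
t_c = (1/0.6160) ln[(0.794/0.178)(1 − 1.460×0.6160/(0.178×7.901))] = 1.623 × ln(1.609) = 0.7719 d.
D_c = (0.178/0.794) × 7.901 × e^(−0.178×0.7719) = 0.2242 × 7.901 × 0.8716 = 1.544 mg/L.
Minimum DO = 8.43 − 1.544 = 6.886 mg/L.

t_c ≈ 0.772 d; minimum DO ≈ 6.89 mg/L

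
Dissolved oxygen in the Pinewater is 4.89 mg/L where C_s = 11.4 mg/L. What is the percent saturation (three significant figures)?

42.9 % saturation

% saturation = C/C_s × 100 = 4.89/11.4 × 100 = 42.9 %.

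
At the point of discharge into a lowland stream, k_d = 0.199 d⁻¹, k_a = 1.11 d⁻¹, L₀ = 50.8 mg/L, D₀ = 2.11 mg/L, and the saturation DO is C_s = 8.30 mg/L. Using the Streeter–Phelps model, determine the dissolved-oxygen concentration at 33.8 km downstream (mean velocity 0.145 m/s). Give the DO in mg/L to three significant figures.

DO ≈ 2.26 mg/L

Travel time t = x/v = 33.8 km / (0.145 m/s) = 33800 m / 0.145 m/s = 233100 s = 2.698 d.
k_d L₀/(k_a−k_d) = 0.199×50.8/(1.11−0.199) = 10.11/0.9110 = 11.10 mg/L.
e^(−k_d t) = e^(−0.199×2.698) = 0.5846; e^(−k_a t) = e^(−1.11×2.698) = 0.05005.
D = 11.10 × (0.5846 − 0.05005) + 2.11 × 0.05005 = 5.931 + 0.1056 = 6.037 mg/L.
DO = C_s − D = 8.30 − 6.037 = 2.263 mg/L.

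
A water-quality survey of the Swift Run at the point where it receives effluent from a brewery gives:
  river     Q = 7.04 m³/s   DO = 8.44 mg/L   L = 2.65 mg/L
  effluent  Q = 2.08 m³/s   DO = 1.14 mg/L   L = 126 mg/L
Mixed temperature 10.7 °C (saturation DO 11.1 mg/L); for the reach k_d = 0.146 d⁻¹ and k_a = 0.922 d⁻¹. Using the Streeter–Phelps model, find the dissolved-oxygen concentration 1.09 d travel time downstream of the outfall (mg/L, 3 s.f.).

Mixed DO = (7.04×8.44 + 2.08×1.14)/(7.04+2.08) = 61.79/9.120 = 6.775 mg/L.
Mixed L₀ = (7.04×2.65 + 2.08×126)/(9.120) = 280.7/9.120 = 30.78 mg/L.
Initial deficit D₀ = C_s − DO₀ = 11.1 − 6.775 = 4.325 mg/L.
D(1.09) = [0.146×30.78/(0.922−0.146)](e^(−0.146×1.09) − e^(−0.922×1.09)) + 4.325 e^(−0.922×1.09)
= 5.792 × (0.8529 − 0.3661) + 4.325 × 0.3661 = 4.403 mg/L.
DO = 11.1 − 4.403 = 6.697 mg/L.

DO ≈ 6.70 mg/L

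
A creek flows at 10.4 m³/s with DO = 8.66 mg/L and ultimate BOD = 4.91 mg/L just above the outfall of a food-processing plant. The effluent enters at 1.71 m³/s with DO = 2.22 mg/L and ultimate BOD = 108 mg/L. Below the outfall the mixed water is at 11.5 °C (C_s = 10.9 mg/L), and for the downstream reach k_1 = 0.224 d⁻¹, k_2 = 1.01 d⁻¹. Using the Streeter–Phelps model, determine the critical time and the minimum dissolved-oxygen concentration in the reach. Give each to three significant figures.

t_c ≈ 0.849 d; minimum DO ≈ 7.33 mg/L

Mixed DO = (10.4×8.66 + 1.71×2.22)/(10.4+1.71) = 93.86/12.11 = 7.751 mg/L.
Mixed L₀ = (10.4×4.91 + 1.71×108)/(12.11) = 235.7/12.11 = 19.47 mg/L.
Initial deficit D₀ = C_s − DO₀ = 10.9 − 7.751 = 3.149 mg/L.
t_c = (1/0.7860) ln[(1.01/0.224)(1 − 3.149×0.7860/(0.224×19.47))] = 1.272 × ln(1.949) = 0.8492 d.
D_c = (0.224/1.01) × 19.47 × e^(−0.224×0.8492) = 0.2218 × 19.47 × 0.8268 = 3.570 mg/L.
Minimum DO = 10.9 − 3.570 = 7.330 mg/L.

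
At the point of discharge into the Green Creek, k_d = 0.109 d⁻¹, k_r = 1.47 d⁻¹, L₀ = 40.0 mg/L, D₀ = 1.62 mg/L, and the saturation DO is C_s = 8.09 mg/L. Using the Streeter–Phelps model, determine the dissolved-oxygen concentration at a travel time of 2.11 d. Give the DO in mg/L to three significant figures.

k_d L₀/(k_r−k_d) = 0.109×40.0/(1.47−0.109) = 4.360/1.361 = 3.204 mg/L.
e^(−k_d t) = e^(−0.109×2.110) = 0.7945; e^(−k_r t) = e^(−1.47×2.110) = 0.04497.
D = 3.204 × (0.7945 − 0.04497) + 1.62 × 0.04497 = 2.401 + 0.07286 = 2.474 mg/L.
DO = C_s − D = 8.09 − 2.474 = 5.616 mg/L.

DO ≈ 5.62 mg/L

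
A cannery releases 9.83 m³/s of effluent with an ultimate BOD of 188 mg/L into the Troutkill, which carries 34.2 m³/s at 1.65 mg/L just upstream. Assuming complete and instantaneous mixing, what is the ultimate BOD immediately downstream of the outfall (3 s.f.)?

43.3 mg/L

Flow-weighted mixing: C = (Q_r C_r + Q_w C_w)/(Q_r + Q_w)
= (34.2×1.65 + 9.83×188)/(34.2 + 9.83) = 1904/44.03 = 43.25 mg/L.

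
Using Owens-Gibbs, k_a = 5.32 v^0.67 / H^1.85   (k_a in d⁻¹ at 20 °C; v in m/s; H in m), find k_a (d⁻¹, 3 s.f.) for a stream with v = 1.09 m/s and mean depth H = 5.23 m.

k_a = 5.32 × 1.09^0.67 / 5.23^1.85 = 5.32 × 1.059 / 21.34 = 0.2641 d⁻¹.

k_a ≈ 0.264 d⁻¹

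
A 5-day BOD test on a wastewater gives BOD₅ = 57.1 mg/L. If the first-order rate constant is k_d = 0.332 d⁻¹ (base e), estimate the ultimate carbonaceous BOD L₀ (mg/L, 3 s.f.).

L₀ ≈ 70.5 mg/L

BOD₅ = L₀(1 − e^(−5k_d)) ⇒ L₀ = BOD₅ / (1 − e^(−5×0.332))
= 57.1 / (1 − 0.1901) = 57.1 / 0.8099 = 70.51 mg/L.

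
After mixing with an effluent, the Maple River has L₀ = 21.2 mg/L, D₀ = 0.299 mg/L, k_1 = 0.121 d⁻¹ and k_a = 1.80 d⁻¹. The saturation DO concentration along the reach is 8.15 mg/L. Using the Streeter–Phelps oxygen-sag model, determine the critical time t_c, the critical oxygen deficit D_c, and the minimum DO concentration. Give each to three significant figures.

With k_a/k_1 = 14.88 and 1 − D₀(k_a−k_1)/(k_1 L₀) = 0.8043,
t_c = ln(14.88 × 0.8043) / (1.80 − 0.121) = ln(11.96) / 1.679 = 2.482/1.679 = 1.478 d.
L(t_c) = L₀ e^(−k_1 t_c) = 21.2 × 0.8362 = 17.73 mg/L, and at the critical point k_a D_c = k_1 L, so D_c = (0.121/1.80) × 17.73 = 1.192 mg/L.
Minimum DO = C_s − D_c = 8.15 − 1.192 = 6.958 mg/L.

t_c ≈ 1.48 d; D_c ≈ 1.19 mg/L; min DO ≈ 6.96 mg/L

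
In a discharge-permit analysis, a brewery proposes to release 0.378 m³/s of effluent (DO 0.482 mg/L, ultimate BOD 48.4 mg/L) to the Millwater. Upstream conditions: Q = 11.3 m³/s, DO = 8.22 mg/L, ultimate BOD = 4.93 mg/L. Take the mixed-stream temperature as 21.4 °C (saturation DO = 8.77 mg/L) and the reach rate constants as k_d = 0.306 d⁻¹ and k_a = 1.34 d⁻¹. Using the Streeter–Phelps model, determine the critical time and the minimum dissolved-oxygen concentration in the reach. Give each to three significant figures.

Mixed DO = (11.3×8.22 + 0.378×0.482)/(11.3+0.378) = 93.07/11.68 = 7.970 mg/L.
Mixed L₀ = (11.3×4.93 + 0.378×48.4)/(11.68) = 74.00/11.68 = 6.337 mg/L.
Initial deficit D₀ = C_s − DO₀ = 8.77 − 7.970 = 0.8005 mg/L.
t_c = (1/1.034) ln[(1.34/0.306)(1 − 0.8005×1.034/(0.306×6.337))] = 0.9671 × ln(2.510) = 0.8900 d.
D_c = (0.306/1.34) × 6.337 × e^(−0.306×0.8900) = 0.2284 × 6.337 × 0.7616 = 1.102 mg/L.
Minimum DO = 8.77 − 1.102 = 7.668 mg/L.

t_c ≈ 0.890 d; minimum DO ≈ 7.67 mg/L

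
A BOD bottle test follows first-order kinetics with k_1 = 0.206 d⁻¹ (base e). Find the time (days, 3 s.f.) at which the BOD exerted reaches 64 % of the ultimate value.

t ≈ 4.96 d

y/L₀ = 1 − e^(−k_1 t) = 0.64 ⇒ e^(−k_1 t) = 0.360
t = −ln(0.360) / 0.206 = 1.022 / 0.206 = 4.959 d.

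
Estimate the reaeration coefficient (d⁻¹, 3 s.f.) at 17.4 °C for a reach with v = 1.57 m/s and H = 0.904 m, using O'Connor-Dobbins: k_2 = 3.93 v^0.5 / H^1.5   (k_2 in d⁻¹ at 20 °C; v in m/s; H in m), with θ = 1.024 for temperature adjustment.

k_2 ≈ 5.39 d⁻¹

k_2(20) = 3.93 × 1.57^0.5 / 0.904^1.5 = 3.93 × 1.253 / 0.8595 = 5.729 d⁻¹.
k_2(17.4) = 5.729 × 1.024^(17.4−20) = 5.729 × 0.9402 = 5.387 d⁻¹.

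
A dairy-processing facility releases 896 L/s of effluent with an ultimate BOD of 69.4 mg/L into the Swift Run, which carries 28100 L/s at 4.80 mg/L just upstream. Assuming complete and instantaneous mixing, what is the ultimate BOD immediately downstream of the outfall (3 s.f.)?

Flow-weighted mixing: C = (Q_r C_r + Q_w C_w)/(Q_r + Q_w)
= (28100×4.80 + 896×69.4)/(28100 + 896) = 197100/29000 = 6.796 mg/L.

6.80 mg/L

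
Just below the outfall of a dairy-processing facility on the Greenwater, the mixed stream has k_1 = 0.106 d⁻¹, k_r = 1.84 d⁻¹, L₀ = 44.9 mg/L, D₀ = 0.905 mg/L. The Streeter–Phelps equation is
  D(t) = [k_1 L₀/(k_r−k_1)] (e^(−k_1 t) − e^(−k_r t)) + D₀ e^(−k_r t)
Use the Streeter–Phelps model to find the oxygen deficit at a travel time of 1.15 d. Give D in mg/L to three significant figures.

k_1 L₀/(k_r−k_1) = 0.106×44.9/(1.84−0.106) = 4.759/1.734 = 2.745 mg/L.
e^(−k_1 t) = e^(−0.106×1.150) = 0.8852; e^(−k_r t) = e^(−1.84×1.150) = 0.1205.
D = 2.745 × (0.8852 − 0.1205) + 0.905 × 0.1205 = 2.099 + 0.1091 = 2.208 mg/L.

D ≈ 2.21 mg/L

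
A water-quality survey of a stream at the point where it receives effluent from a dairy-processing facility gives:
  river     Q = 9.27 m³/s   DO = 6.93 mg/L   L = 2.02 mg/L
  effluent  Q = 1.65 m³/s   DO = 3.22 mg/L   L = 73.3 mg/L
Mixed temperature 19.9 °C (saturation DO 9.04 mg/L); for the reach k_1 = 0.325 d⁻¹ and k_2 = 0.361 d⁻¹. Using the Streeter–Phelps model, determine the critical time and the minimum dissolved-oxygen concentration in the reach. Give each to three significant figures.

Mixed DO = (9.27×6.93 + 1.65×3.22)/(9.27+1.65) = 69.55/10.92 = 6.369 mg/L.
Mixed L₀ = (9.27×2.02 + 1.65×73.3)/(10.92) = 139.7/10.92 = 12.79 mg/L.
Initial deficit D₀ = C_s − DO₀ = 9.04 − 6.369 = 2.671 mg/L.
t_c = (1/0.03600) ln[(0.361/0.325)(1 − 2.671×0.03600/(0.325×12.79))] = 27.78 × ln(1.085) = 2.268 d.
D_c = (0.325/0.361) × 12.79 × e^(−0.325×2.268) = 0.9003 × 12.79 × 0.4785 = 5.510 mg/L.
Minimum DO = 9.04 − 5.510 = 3.530 mg/L.

t_c ≈ 2.27 d; minimum DO ≈ 3.53 mg/L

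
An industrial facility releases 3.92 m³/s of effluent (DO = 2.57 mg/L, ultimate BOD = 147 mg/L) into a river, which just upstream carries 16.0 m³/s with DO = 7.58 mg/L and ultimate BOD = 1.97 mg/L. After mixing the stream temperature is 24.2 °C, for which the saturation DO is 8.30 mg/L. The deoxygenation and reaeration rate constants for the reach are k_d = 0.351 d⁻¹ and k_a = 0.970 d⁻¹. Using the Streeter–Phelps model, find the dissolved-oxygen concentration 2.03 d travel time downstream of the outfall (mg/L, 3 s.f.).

Mixed DO = (16.0×7.58 + 3.92×2.57)/(16.0+3.92) = 131.4/19.92 = 6.594 mg/L.
Mixed L₀ = (16.0×1.97 + 3.92×147)/(19.92) = 607.8/19.92 = 30.51 mg/L.
Initial deficit D₀ = C_s − DO₀ = 8.30 − 6.594 = 1.706 mg/L.
D(2.03) = [0.351×30.51/(0.970−0.351)](e^(−0.351×2.03) − e^(−0.970×2.03)) + 1.706 e^(−0.970×2.03)
= 17.30 × (0.4904 − 0.1396) + 1.706 × 0.1396 = 6.307 mg/L.
DO = 8.30 − 6.307 = 1.993 mg/L.

DO ≈ 1.99 mg/L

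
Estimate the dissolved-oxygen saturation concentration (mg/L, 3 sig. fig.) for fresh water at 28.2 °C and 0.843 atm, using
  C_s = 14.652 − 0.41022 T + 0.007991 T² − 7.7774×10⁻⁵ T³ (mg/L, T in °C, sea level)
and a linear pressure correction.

At sea level: C_s = 14.652 − 0.41022×28.2 + 0.007991×28.2² − 7.7774×10⁻⁵×28.2³ = 7.694 mg/L.
Pressure correction: C_s' = 7.694 × 0.843 = 6.486 mg/L.

C_s ≈ 6.49 mg/L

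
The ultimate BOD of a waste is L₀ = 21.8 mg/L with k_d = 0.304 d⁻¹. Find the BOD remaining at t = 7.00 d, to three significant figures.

L ≈ 2.60 mg/L

L_t = L₀ e^(−k_d t) = 21.8 × e^(−0.304×7.00) = 21.8 × 0.1191 = 2.596 mg/L.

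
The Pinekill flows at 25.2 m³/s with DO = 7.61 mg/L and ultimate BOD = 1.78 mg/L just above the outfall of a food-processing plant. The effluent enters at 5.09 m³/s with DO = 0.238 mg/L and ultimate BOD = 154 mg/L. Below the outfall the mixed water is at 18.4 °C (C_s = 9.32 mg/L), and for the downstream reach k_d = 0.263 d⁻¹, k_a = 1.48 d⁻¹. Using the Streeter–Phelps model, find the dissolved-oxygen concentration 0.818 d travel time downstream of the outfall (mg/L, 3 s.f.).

Mixed DO = (25.2×7.61 + 5.09×0.238)/(25.2+5.09) = 193.0/30.29 = 6.371 mg/L.
Mixed L₀ = (25.2×1.78 + 5.09×154)/(30.29) = 828.7/30.29 = 27.36 mg/L.
Initial deficit D₀ = C_s − DO₀ = 9.32 − 6.371 = 2.949 mg/L.
D(0.818) = [0.263×27.36/(1.48−0.263)](e^(−0.263×0.818) − e^(−1.48×0.818)) + 2.949 e^(−1.48×0.818)
= 5.913 × (0.8064 − 0.2980) + 2.949 × 0.2980 = 3.885 mg/L.
DO = 9.32 − 3.885 = 5.435 mg/L.

DO ≈ 5.44 mg/L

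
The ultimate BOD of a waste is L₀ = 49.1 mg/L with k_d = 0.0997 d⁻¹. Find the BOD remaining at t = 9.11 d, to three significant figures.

L ≈ 19.8 mg/L

L_t = L₀ e^(−k_d t) = 49.1 × e^(−0.0997×9.11) = 49.1 × 0.4032 = 19.80 mg/L.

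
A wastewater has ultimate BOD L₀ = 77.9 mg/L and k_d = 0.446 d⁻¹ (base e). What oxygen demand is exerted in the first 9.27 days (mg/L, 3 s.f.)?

y_t = L₀(1 − e^(−k_d t)) = 77.9 × (1 − e^(−0.446×9.27))
= 77.9 × (1 − 0.01601) = 77.9 × 0.9840 = 76.65 mg/L.

y ≈ 76.7 mg/L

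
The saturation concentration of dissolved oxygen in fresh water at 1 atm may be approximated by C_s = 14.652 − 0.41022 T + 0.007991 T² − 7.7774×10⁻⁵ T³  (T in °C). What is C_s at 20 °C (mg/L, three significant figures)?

C_s = 14.652 − 0.41022×20 + 0.007991×20² − 7.7774×10⁻⁵×20³ = 9.022 mg/L.

C_s ≈ 9.02 mg/L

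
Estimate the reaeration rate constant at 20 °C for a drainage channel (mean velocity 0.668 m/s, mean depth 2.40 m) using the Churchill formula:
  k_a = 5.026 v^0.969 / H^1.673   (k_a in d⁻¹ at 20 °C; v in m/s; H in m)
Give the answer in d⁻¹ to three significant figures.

k_a ≈ 0.786 d⁻¹

k_a = 5.026 × 0.668^0.969 / 2.40^1.673 = 5.026 × 0.6764 / 4.326 = 0.7858 d⁻¹.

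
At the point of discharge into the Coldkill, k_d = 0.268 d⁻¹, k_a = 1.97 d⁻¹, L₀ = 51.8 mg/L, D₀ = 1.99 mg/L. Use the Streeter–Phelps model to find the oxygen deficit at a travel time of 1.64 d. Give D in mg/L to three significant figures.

k_d L₀/(k_a−k_d) = 0.268×51.8/(1.97−0.268) = 13.88/1.702 = 8.157 mg/L.
e^(−k_d t) = e^(−0.268×1.640) = 0.6443; e^(−k_a t) = e^(−1.97×1.640) = 0.03953.
D = 8.157 × (0.6443 − 0.03953) + 1.99 × 0.03953 = 4.933 + 0.07866 = 5.012 mg/L.

D ≈ 5.01 mg/L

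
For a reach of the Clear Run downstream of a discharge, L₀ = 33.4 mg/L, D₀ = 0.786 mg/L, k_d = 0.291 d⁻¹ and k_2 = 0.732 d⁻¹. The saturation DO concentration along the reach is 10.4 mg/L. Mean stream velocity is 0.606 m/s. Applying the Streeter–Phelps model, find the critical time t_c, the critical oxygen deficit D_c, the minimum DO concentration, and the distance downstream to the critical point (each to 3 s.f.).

t_c = [1/(k_2−k_d)] ln[(k_2/k_d)(1 − D₀(k_2−k_d)/(k_d L₀))]
= [1/(0.732−0.291)] ln[(0.732/0.291)(1 − 0.786×0.4410/(0.291×33.4))]
= (1/0.4410) ln[2.515 × 0.9643] = 2.268 × ln(2.426) = 2.268 × 0.8861 = 2.009 d.
D_c = (k_d/k_2) L₀ e^(−k_d t_c) = (0.291/0.732) × 33.4 × e^(−0.291×2.009) = 0.3975 × 33.4 × 0.5573 = 7.399 mg/L.
Minimum DO = C_s − D_c = 10.4 − 7.399 = 3.001 mg/L.
x_c = v t_c = 0.606 m/s × 2.009 d × 86400 s/d = 105200 m ≈ 105 km.

t_c ≈ 2.01 d; D_c ≈ 7.40 mg/L; min DO ≈ 3.00 mg/L; x_c ≈ 105 km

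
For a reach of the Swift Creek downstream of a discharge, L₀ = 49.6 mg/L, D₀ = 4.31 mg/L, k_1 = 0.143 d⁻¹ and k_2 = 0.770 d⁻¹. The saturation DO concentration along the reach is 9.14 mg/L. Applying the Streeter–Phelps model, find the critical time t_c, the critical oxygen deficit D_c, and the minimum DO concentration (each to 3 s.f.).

t_c = [1/(k_2−k_1)] ln[(k_2/k_1)(1 − D₀(k_2−k_1)/(k_1 L₀))]
= [1/(0.770−0.143)] ln[(0.770/0.143)(1 − 4.31×0.6270/(0.143×49.6))]
= (1/0.6270) ln[5.385 × 0.6190] = 1.595 × ln(3.333) = 1.595 × 1.204 = 1.920 d.
D_c = (k_1/k_2) L₀ e^(−k_1 t_c) = (0.143/0.770) × 49.6 × e^(−0.143×1.920) = 0.1857 × 49.6 × 0.7599 = 7.000 mg/L.
Minimum DO = C_s − D_c = 9.14 − 7.000 = 2.140 mg/L.

t_c ≈ 1.92 d; D_c ≈ 7.00 mg/L; min DO ≈ 2.14 mg/L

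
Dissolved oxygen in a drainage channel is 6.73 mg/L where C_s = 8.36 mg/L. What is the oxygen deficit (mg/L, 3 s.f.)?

D = C_s − C = 8.36 − 6.73 = 1.63 mg/L.

D ≈ 1.63 mg/L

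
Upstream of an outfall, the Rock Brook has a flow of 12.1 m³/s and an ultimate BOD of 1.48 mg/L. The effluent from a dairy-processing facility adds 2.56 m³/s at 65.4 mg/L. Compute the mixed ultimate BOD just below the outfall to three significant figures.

Flow-weighted mixing: C = (Q_r C_r + Q_w C_w)/(Q_r + Q_w)
= (12.1×1.48 + 2.56×65.4)/(12.1 + 2.56) = 185.3/14.66 = 12.64 mg/L.

12.6 mg/L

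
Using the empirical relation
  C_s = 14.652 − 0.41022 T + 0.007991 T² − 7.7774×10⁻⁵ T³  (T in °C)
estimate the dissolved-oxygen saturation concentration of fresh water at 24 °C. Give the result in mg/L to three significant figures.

C_s = 14.652 − 0.41022×24 + 0.007991×24² − 7.7774×10⁻⁵×24³ = 8.334 mg/L.

C_s ≈ 8.33 mg/L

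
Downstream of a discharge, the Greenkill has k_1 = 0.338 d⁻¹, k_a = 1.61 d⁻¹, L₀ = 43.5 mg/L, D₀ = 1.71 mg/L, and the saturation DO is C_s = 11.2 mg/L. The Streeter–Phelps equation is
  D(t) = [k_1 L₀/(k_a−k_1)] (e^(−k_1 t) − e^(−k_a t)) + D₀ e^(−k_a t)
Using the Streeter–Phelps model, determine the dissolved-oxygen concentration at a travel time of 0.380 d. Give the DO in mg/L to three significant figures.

k_1 L₀/(k_a−k_1) = 0.338×43.5/(1.61−0.338) = 14.70/1.272 = 11.56 mg/L.
e^(−k_1 t) = e^(−0.338×0.3800) = 0.8795; e^(−k_a t) = e^(−1.61×0.3800) = 0.5424.
D = 11.56 × (0.8795 − 0.5424) + 1.71 × 0.5424 = 3.896 + 0.9275 = 4.824 mg/L.
DO = C_s − D = 11.2 − 4.824 = 6.376 mg/L.

DO ≈ 6.38 mg/L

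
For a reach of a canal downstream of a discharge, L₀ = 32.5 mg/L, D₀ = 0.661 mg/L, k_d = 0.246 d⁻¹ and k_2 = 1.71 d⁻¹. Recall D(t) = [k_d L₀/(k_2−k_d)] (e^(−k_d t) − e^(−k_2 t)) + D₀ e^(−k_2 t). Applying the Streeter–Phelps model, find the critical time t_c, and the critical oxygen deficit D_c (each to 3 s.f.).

t_c ≈ 1.24 d; D_c ≈ 3.45 mg/L

At the critical point dD/dt = 0, so k_d L₀ e^(−k_d t) = k_2 D. Substituting D(t) from the Streeter–Phelps equation and solving for t gives
t_c = ln[(k_2/k_d)(1 − D₀(k_2−k_d)/(k_d L₀))] / (k_2−k_d).
Here k_2−k_d = 1.464 d⁻¹ and 1 − D₀(k_2−k_d)/(k_d L₀) = 1 − 0.661×1.464/(0.246×32.5) = 0.8790, so
t_c = ln(6.951 × 0.8790) / 1.464 = 1.810 / 1.464 = 1.236 d.
D_c = (k_d/k_2) L₀ e^(−k_d t_c) = (0.246/1.71) × 32.5 × e^(−0.246×1.236) = 0.1439 × 32.5 × 0.7378 = 3.449 mg/L.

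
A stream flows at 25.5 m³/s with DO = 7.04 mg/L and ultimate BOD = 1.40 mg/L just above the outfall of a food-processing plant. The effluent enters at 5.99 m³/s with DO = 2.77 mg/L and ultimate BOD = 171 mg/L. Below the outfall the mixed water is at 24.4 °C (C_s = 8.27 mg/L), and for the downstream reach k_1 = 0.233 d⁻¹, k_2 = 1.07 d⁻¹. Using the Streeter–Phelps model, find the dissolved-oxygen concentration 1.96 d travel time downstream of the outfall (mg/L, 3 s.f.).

DO ≈ 3.23 mg/L

Mixed DO = (25.5×7.04 + 5.99×2.77)/(25.5+5.99) = 196.1/31.49 = 6.228 mg/L.
Mixed L₀ = (25.5×1.40 + 5.99×171)/(31.49) = 1060/31.49 = 33.66 mg/L.
Initial deficit D₀ = C_s − DO₀ = 8.27 − 6.228 = 2.042 mg/L.
D(1.96) = [0.233×33.66/(1.07−0.233)](e^(−0.233×1.96) − e^(−1.07×1.96)) + 2.042 e^(−1.07×1.96)
= 9.370 × (0.6334 − 0.1228) + 2.042 × 0.1228 = 5.035 mg/L.
DO = 8.27 − 5.035 = 3.235 mg/L.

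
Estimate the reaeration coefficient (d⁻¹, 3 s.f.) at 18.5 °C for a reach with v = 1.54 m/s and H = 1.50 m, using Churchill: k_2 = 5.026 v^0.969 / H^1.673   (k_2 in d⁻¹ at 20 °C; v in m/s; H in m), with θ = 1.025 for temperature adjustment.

k_2 ≈ 3.73 d⁻¹

k_2(20) = 5.026 × 1.54^0.969 / 1.50^1.673 = 5.026 × 1.520 / 1.971 = 3.876 d⁻¹.
k_2(18.5) = 3.876 × 1.025^(18.5−20) = 3.876 × 0.9636 = 3.735 d⁻¹.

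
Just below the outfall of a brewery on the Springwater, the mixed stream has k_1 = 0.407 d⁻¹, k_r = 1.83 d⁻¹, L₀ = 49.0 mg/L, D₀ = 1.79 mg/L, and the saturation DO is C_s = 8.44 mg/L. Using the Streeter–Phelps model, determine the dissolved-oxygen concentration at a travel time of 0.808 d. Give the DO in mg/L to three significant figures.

k_1 L₀/(k_r−k_1) = 0.407×49.0/(1.83−0.407) = 19.94/1.423 = 14.01 mg/L.
e^(−k_1 t) = e^(−0.407×0.8080) = 0.7197; e^(−k_r t) = e^(−1.83×0.8080) = 0.2279.
D = 14.01 × (0.7197 − 0.2279) + 1.79 × 0.2279 = 6.892 + 0.4080 = 7.300 mg/L.
DO = C_s − D = 8.44 − 7.300 = 1.140 mg/L.

DO ≈ 1.14 mg/L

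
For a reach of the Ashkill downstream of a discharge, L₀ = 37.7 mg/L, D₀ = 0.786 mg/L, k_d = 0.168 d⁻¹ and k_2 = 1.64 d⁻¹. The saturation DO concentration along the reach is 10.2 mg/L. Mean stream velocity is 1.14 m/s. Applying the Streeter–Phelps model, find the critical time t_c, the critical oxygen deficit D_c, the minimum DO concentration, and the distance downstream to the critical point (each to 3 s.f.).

t_c ≈ 1.41 d; D_c ≈ 3.05 mg/L; min DO ≈ 7.15 mg/L; x_c ≈ 139 km

At the critical point dD/dt = 0, so k_d L₀ e^(−k_d t) = k_2 D. Substituting D(t) from the Streeter–Phelps equation and solving for t gives
t_c = ln[(k_2/k_d)(1 − D₀(k_2−k_d)/(k_d L₀))] / (k_2−k_d).
Here k_2−k_d = 1.472 d⁻¹ and 1 − D₀(k_2−k_d)/(k_d L₀) = 1 − 0.786×1.472/(0.168×37.7) = 0.8173, so
t_c = ln(9.762 × 0.8173) / 1.472 = 2.077 / 1.472 = 1.411 d.
L(t_c) = L₀ e^(−k_d t_c) = 37.7 × 0.7890 = 29.74 mg/L, and at the critical point k_2 D_c = k_d L, so D_c = (0.168/1.64) × 29.74 = 3.047 mg/L.
Minimum DO = C_s − D_c = 10.2 − 3.047 = 7.153 mg/L.
x_c = v t_c = 1.14 m/s × 1.411 d × 86400 s/d = 139000 m ≈ 139 km.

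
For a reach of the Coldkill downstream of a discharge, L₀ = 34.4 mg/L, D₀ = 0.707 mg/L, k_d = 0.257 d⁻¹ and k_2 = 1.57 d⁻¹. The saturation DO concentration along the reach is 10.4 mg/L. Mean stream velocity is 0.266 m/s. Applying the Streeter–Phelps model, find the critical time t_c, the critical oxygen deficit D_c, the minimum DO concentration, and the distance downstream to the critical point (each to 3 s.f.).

t_c ≈ 1.29 d; D_c ≈ 4.04 mg/L; min DO ≈ 6.36 mg/L; x_c ≈ 29.7 km

With k_2/k_d = 6.109 and 1 − D₀(k_2−k_d)/(k_d L₀) = 0.8950,
t_c = ln(6.109 × 0.8950) / (1.57 − 0.257) = ln(5.468) / 1.313 = 1.699/1.313 = 1.294 d.
D_c = (k_d/k_2) L₀ e^(−k_d t_c) = (0.257/1.57) × 34.4 × e^(−0.257×1.294) = 0.1637 × 34.4 × 0.7171 = 4.038 mg/L.
Minimum DO = C_s − D_c = 10.4 − 4.038 = 6.362 mg/L.
x_c = v t_c = 0.266 m/s × 1.294 d × 86400 s/d = 29740 m ≈ 29.7 km.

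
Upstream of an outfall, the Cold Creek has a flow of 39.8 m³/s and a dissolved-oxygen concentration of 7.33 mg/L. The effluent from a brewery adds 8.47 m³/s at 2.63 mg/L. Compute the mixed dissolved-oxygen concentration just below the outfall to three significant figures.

6.51 mg/L

Flow-weighted mixing: C = (Q_r C_r + Q_w C_w)/(Q_r + Q_w)
= (39.8×7.33 + 8.47×2.63)/(39.8 + 8.47) = 314.0/48.27 = 6.505 mg/L.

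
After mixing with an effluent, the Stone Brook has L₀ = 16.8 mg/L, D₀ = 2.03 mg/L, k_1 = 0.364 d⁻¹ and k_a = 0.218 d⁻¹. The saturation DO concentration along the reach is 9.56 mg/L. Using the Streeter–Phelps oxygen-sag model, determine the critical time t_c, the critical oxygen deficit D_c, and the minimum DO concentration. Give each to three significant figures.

With k_a/k_1 = 0.5989 and 1 − D₀(k_a−k_1)/(k_1 L₀) = 1.048,
t_c = ln(0.5989 × 1.048) / (0.218 − 0.364) = ln(0.6279) / -0.1460 = -0.4653/-0.1460 = 3.187 d.
D_c = (k_1/k_a) L₀ e^(−k_1 t_c) = (0.364/0.218) × 16.8 × e^(−0.364×3.187) = 1.670 × 16.8 × 0.3134 = 8.792 mg/L.
Minimum DO = C_s − D_c = 9.56 − 8.792 = 0.7675 mg/L.

t_c ≈ 3.19 d; D_c ≈ 8.79 mg/L; min DO ≈ 0.768 mg/L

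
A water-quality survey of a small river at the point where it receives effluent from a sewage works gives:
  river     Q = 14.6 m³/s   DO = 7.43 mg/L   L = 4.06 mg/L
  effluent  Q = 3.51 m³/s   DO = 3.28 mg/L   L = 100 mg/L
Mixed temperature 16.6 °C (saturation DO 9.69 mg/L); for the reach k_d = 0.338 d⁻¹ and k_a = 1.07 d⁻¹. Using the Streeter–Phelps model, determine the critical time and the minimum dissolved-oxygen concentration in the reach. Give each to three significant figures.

Mixed DO = (14.6×7.43 + 3.51×3.28)/(14.6+3.51) = 120.0/18.11 = 6.626 mg/L.
Mixed L₀ = (14.6×4.06 + 3.51×100)/(18.11) = 410.3/18.11 = 22.65 mg/L.
Initial deficit D₀ = C_s − DO₀ = 9.69 − 6.626 = 3.064 mg/L.
t_c = (1/0.7320) ln[(1.07/0.338)(1 − 3.064×0.7320/(0.338×22.65))] = 1.366 × ln(2.238) = 1.101 d.
D_c = (0.338/1.07) × 22.65 × e^(−0.338×1.101) = 0.3159 × 22.65 × 0.6893 = 4.933 mg/L.
Minimum DO = 9.69 − 4.933 = 4.757 mg/L.

t_c ≈ 1.10 d; minimum DO ≈ 4.76 mg/L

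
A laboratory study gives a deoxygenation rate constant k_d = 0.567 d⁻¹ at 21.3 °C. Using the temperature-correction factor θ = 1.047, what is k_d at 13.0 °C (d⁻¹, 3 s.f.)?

k_d(T₂) = k_d(T₁) · θ^(T₂−T₁) = 0.567 × 1.047^(13.0−21.3)
= 0.567 × 1.047^-8.30 = 0.567 × 0.6830 = 0.3873 d⁻¹.

k_d ≈ 0.387 d⁻¹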